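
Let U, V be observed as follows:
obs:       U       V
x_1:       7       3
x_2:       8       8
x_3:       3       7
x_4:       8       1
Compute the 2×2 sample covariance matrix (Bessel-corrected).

Step 1 — column means:
  mean(U) = (7 + 8 + 3 + 8) / 4 = 26/4 = 6.5
  mean(V) = (3 + 8 + 7 + 1) / 4 = 19/4 = 4.75

Step 2 — sample covariance S[i,j] = (1/(n-1)) · Σ_k (x_{k,i} - mean_i) · (x_{k,j} - mean_j), with n-1 = 3.
  S[U,U] = ((0.5)·(0.5) + (1.5)·(1.5) + (-3.5)·(-3.5) + (1.5)·(1.5)) / 3 = 17/3 = 5.6667
  S[U,V] = ((0.5)·(-1.75) + (1.5)·(3.25) + (-3.5)·(2.25) + (1.5)·(-3.75)) / 3 = -9.5/3 = -3.1667
  S[V,V] = ((-1.75)·(-1.75) + (3.25)·(3.25) + (2.25)·(2.25) + (-3.75)·(-3.75)) / 3 = 32.75/3 = 10.9167

S is symmetric (S[j,i] = S[i,j]). Assembling:

S = [[5.6667, -3.1667],
 [-3.1667, 10.9167]]


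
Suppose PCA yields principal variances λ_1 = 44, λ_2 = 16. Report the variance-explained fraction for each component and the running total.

Step 1 — total variance = trace(Sigma) = Σ λ_i = 44 + 16 = 60.

Step 2 — fraction explained by component i = λ_i / Σ λ:
  PC1: 44/60 = 0.7333
  PC2: 16/60 = 0.2667

Step 3 — cumulative fraction after k components = (λ_1 + ... + λ_k) / Σ λ:
  k = 1: 44/60 = 0.7333
  k = 2: (44 + 16)/60 = 60/60 = 1

Summary (fraction, with percent):

explained: PC1 0.7333 (73.33%), PC2 0.2667 (26.67%);  cumulative: 0.7333, 1


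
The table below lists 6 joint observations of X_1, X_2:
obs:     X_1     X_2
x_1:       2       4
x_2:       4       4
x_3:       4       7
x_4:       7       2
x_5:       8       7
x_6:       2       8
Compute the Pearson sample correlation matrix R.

Step 1 — column means:
  mean(X_1) = (2 + 4 + 4 + 7 + 8 + 2) / 6 = 27/6 = 4.5
  mean(X_2) = (4 + 4 + 7 + 2 + 7 + 8) / 6 = 32/6 = 5.3333

Step 2 — sample variances and covariances s[i,j] = (1/(n-1)) · Σ_k (x_{k,i} - mean_i) · (x_{k,j} - mean_j), with n-1 = 5:
  s[X_1,X_1] = ((-2.5)·(-2.5) + (-0.5)·(-0.5) + (-0.5)·(-0.5) + (2.5)·(2.5) + (3.5)·(3.5) + (-2.5)·(-2.5)) / 5 = 31.5/5 = 6.3
  s[X_1,X_2] = ((-2.5)·(-1.3333) + (-0.5)·(-1.3333) + (-0.5)·(1.6667) + (2.5)·(-3.3333) + (3.5)·(1.6667) + (-2.5)·(2.6667)) / 5 = -6/5 = -1.2
  s[X_2,X_2] = ((-1.3333)·(-1.3333) + (-1.3333)·(-1.3333) + (1.6667)·(1.6667) + (-3.3333)·(-3.3333) + (1.6667)·(1.6667) + (2.6667)·(2.6667)) / 5 = 27.3333/5 = 5.4667
  Sample standard deviations s_i = √(s[i,i]):
  s(X_1) = √(6.3) = 2.51
  s(X_2) = √(5.4667) = 2.3381

Step 3 — r_{ij} = s_{ij} / (s_i · s_j):
  r[X_1,X_1] = 1 (diagonal).
  r[X_1,X_2] = -1.2 / (2.51 · 2.3381) = -1.2 / 5.8686 = -0.2045
  r[X_2,X_2] = 1 (diagonal).

R is symmetric with unit diagonal. Assembling:

R = [[1, -0.2045],
 [-0.2045, 1]]


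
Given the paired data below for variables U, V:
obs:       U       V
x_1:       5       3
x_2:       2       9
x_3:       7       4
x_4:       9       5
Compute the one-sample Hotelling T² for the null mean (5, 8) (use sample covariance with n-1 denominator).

Step 1 — sample mean vector:
  mean(U) = (5 + 2 + 7 + 9) / 4 = 23/4 = 5.75
  mean(V) = (3 + 9 + 4 + 5) / 4 = 21/4 = 5.25
  x̄ = (5.75, 5.25),  deviation x̄ - mu_0 = (5.75, 5.25) - (5, 8) = (0.75, -2.75).

Step 2 — sample covariance matrix, S[i,j] = (1/(n-1)) · Σ_k (x_{k,i} - mean_i) · (x_{k,j} - mean_j), divisor n-1 = 3:
  S[U,U] = ((-0.75)·(-0.75) + (-3.75)·(-3.75) + (1.25)·(1.25) + (3.25)·(3.25)) / 3 = 26.75/3 = 8.9167
  S[U,V] = ((-0.75)·(-2.25) + (-3.75)·(3.75) + (1.25)·(-1.25) + (3.25)·(-0.25)) / 3 = -14.75/3 = -4.9167
  S[V,V] = ((-2.25)·(-2.25) + (3.75)·(3.75) + (-1.25)·(-1.25) + (-0.25)·(-0.25)) / 3 = 20.75/3 = 6.9167
  S = [[8.9167, -4.9167],
 [-4.9167, 6.9167]].

Step 3 — invert S. det(S) = 8.9167·6.9167 - (-4.9167)² = 37.5.
  S^{-1} = (1/det) · [[d, -b], [-b, a]] = [[0.1844, 0.1311],
 [0.1311, 0.2378]].

Step 4 — quadratic form (x̄ - mu_0)^T · S^{-1} · (x̄ - mu_0):
  S^{-1} · (x̄ - mu_0) = (-0.2222, -0.5556),
  (x̄ - mu_0)^T · [...] = (0.75)·(-0.2222) + (-2.75)·(-0.5556) = 1.3611.

Step 5 — scale by n: T² = 4 · 1.3611 = 5.4444.

T² ≈ 5.4444


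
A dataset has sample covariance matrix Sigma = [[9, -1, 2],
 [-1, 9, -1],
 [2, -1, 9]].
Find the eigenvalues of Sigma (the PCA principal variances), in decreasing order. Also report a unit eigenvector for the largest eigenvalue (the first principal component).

Step 1 — characteristic polynomial p(λ) = det(λI - Sigma) = λ³ - tr·λ² + c_1·λ - det, where tr = trace, c_1 = sum of the principal 2×2 minors, det = det(Sigma):
  tr = 9 + 9 + 9 = 27,
  c_1 = (9·9 - (-1)²) + (9·9 - (2)²) + (9·9 - (-1)²) = 80 + 77 + 80 = 237,
  det = 9·(9·9 - (-1)²) - (-1)·((-1)·9 - (-1)·(2)) + (2)·((-1)·(-1) - 9·(2)) = 9·(80) - (-1)·(-7) + (2)·(-17) = 679.
  So p(λ) = λ³ - 27λ² + 237λ - 679.
Step 2 — look for an integer root (rational root theorem: any rational root is an integer divisor of 679). Testing λ = 7:
  p(7) = 343 - 1323 + 1659 - 679 = 0  ✓
  Dividing out (λ - 7): p(λ) = (λ - 7)(λ² - 20λ + 97).
Step 3 — remaining eigenvalues from the quadratic λ² - 20λ + 97 = 0:
  Δ = 20² - 4·97 = 400 - 388 = 12,  λ = (20 ± √12)/2 = (20 ± 3.4641)/2 ≈ 11.7321 or 8.2679.
  Sorted: λ_1 = 11.7321,  λ_2 = 8.2679,  λ_3 = 7  (check: sum = 27 = tr ✓).

Step 4 — unit eigenvector for λ_1 ≈ 11.7321: v spans the null space of (Sigma - λ_1 I), whose rows are
  r_1 = (-2.7321, -1, 2),  r_2 = (-1, -2.7321, -1),  r_3 = (2, -1, -2.7321).
  v is orthogonal to every row, so take v ∝ r_1 × r_2 = ((-1)·(-1) - (2)·(-2.7321), (2)·(-1) - (-2.7321)·(-1), (-2.7321)·(-2.7321) - (-1)·(-1)) ≈ (6.4641, -4.7321, 6.4641).
  Let u = (6.4641, -4.7321, 6.4641).
  ||u|| = √((6.4641)² + (-4.7321)² + (6.4641)²) = √(105.9615) ≈ 10.2938,  v_1 = u/||u|| ≈ (0.628, -0.4597, 0.628) (||v_1|| = 1).

λ_1 = 11.7321,  λ_2 = 8.2679,  λ_3 = 7;  v_1 ≈ (0.628, -0.4597, 0.628)


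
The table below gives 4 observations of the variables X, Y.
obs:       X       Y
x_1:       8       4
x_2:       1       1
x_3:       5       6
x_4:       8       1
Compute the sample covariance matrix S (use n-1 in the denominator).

Step 1 — column means:
  mean(X) = (8 + 1 + 5 + 8) / 4 = 22/4 = 5.5
  mean(Y) = (4 + 1 + 6 + 1) / 4 = 12/4 = 3

Step 2 — sample covariance S[i,j] = (1/(n-1)) · Σ_k (x_{k,i} - mean_i) · (x_{k,j} - mean_j), with n-1 = 3.
  S[X,X] = ((2.5)·(2.5) + (-4.5)·(-4.5) + (-0.5)·(-0.5) + (2.5)·(2.5)) / 3 = 33/3 = 11
  S[X,Y] = ((2.5)·(1) + (-4.5)·(-2) + (-0.5)·(3) + (2.5)·(-2)) / 3 = 5/3 = 1.6667
  S[Y,Y] = ((1)·(1) + (-2)·(-2) + (3)·(3) + (-2)·(-2)) / 3 = 18/3 = 6

S is symmetric (S[j,i] = S[i,j]). Assembling:

S = [[11, 1.6667],
 [1.6667, 6]]


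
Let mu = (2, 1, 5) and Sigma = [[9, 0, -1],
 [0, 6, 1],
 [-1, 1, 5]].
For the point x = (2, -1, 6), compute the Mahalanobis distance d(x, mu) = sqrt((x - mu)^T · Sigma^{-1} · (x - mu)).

Step 1 — centre the observation: (x - mu) = (0, -2, 1).

Step 2 — invert Sigma (cofactor / det for 3×3, or solve directly):
  Sigma^{-1} = [[0.1137, -0.0039, 0.0235],
 [-0.0039, 0.1725, -0.0353],
 [0.0235, -0.0353, 0.2118]].

Step 3 — form the quadratic (x - mu)^T · Sigma^{-1} · (x - mu):
  Sigma^{-1} · (x - mu) = (0.0314, -0.3804, 0.2824).
  (x - mu)^T · [Sigma^{-1} · (x - mu)] = (0)·(0.0314) + (-2)·(-0.3804) + (1)·(0.2824) = 1.0431.

Step 4 — take square root: d = √(1.0431) ≈ 1.0213.

d(x, mu) = √(1.0431) ≈ 1.0213


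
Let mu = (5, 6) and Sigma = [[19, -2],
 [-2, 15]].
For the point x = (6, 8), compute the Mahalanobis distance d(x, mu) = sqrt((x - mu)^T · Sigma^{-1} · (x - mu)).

Step 1 — centre the observation: (x - mu) = (1, 2).

Step 2 — invert Sigma. det(Sigma) = 19·15 - (-2)² = 281.
  Sigma^{-1} = (1/det) · [[d, -b], [-b, a]] = [[0.0534, 0.0071],
 [0.0071, 0.0676]].

Step 3 — form the quadratic (x - mu)^T · Sigma^{-1} · (x - mu):
  Sigma^{-1} · (x - mu) = (0.0676, 0.1423).
  (x - mu)^T · [Sigma^{-1} · (x - mu)] = (1)·(0.0676) + (2)·(0.1423) = 0.3523.

Step 4 — take square root: d = √(0.3523) ≈ 0.5936.

d(x, mu) = √(0.3523) ≈ 0.5936


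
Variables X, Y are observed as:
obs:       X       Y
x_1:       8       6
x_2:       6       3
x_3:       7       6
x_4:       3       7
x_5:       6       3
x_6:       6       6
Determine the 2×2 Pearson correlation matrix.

Step 1 — column means:
  mean(X) = (8 + 6 + 7 + 3 + 6 + 6) / 6 = 36/6 = 6
  mean(Y) = (6 + 3 + 6 + 7 + 3 + 6) / 6 = 31/6 = 5.1667

Step 2 — sample variances and covariances s[i,j] = (1/(n-1)) · Σ_k (x_{k,i} - mean_i) · (x_{k,j} - mean_j), with n-1 = 5:
  s[X,X] = ((2)·(2) + (0)·(0) + (1)·(1) + (-3)·(-3) + (0)·(0) + (0)·(0)) / 5 = 14/5 = 2.8
  s[X,Y] = ((2)·(0.8333) + (0)·(-2.1667) + (1)·(0.8333) + (-3)·(1.8333) + (0)·(-2.1667) + (0)·(0.8333)) / 5 = -3/5 = -0.6
  s[Y,Y] = ((0.8333)·(0.8333) + (-2.1667)·(-2.1667) + (0.8333)·(0.8333) + (1.8333)·(1.8333) + (-2.1667)·(-2.1667) + (0.8333)·(0.8333)) / 5 = 14.8333/5 = 2.9667
  Sample standard deviations s_i = √(s[i,i]):
  s(X) = √(2.8) = 1.6733
  s(Y) = √(2.9667) = 1.7224

Step 3 — r_{ij} = s_{ij} / (s_i · s_j):
  r[X,X] = 1 (diagonal).
  r[X,Y] = -0.6 / (1.6733 · 1.7224) = -0.6 / 2.8821 = -0.2082
  r[Y,Y] = 1 (diagonal).

R is symmetric with unit diagonal. Assembling:

R = [[1, -0.2082],
 [-0.2082, 1]]


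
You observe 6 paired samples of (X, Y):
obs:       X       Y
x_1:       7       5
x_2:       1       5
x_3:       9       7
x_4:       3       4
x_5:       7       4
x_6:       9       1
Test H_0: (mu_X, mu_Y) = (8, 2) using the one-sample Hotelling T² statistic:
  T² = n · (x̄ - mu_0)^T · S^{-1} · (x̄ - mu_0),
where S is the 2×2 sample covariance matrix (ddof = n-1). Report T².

Step 1 — sample mean vector:
  mean(X) = (7 + 1 + 9 + 3 + 7 + 9) / 6 = 36/6 = 6
  mean(Y) = (5 + 5 + 7 + 4 + 4 + 1) / 6 = 26/6 = 4.3333
  x̄ = (6, 4.3333),  deviation x̄ - mu_0 = (6, 4.3333) - (8, 2) = (-2, 2.3333).

Step 2 — sample covariance matrix, S[i,j] = (1/(n-1)) · Σ_k (x_{k,i} - mean_i) · (x_{k,j} - mean_j), divisor n-1 = 5:
  S[X,X] = ((1)·(1) + (-5)·(-5) + (3)·(3) + (-3)·(-3) + (1)·(1) + (3)·(3)) / 5 = 54/5 = 10.8
  S[X,Y] = ((1)·(0.6667) + (-5)·(0.6667) + (3)·(2.6667) + (-3)·(-0.3333) + (1)·(-0.3333) + (3)·(-3.3333)) / 5 = -4/5 = -0.8
  S[Y,Y] = ((0.6667)·(0.6667) + (0.6667)·(0.6667) + (2.6667)·(2.6667) + (-0.3333)·(-0.3333) + (-0.3333)·(-0.3333) + (-3.3333)·(-3.3333)) / 5 = 19.3333/5 = 3.8667
  S = [[10.8, -0.8],
 [-0.8, 3.8667]].

Step 3 — invert S. det(S) = 10.8·3.8667 - (-0.8)² = 41.12.
  S^{-1} = (1/det) · [[d, -b], [-b, a]] = [[0.094, 0.0195],
 [0.0195, 0.2626]].

Step 4 — quadratic form (x̄ - mu_0)^T · S^{-1} · (x̄ - mu_0):
  S^{-1} · (x̄ - mu_0) = (-0.1427, 0.5739),
  (x̄ - mu_0)^T · [...] = (-2)·(-0.1427) + (2.3333)·(0.5739) = 1.6245.

Step 5 — scale by n: T² = 6 · 1.6245 = 9.7471.

T² ≈ 9.7471


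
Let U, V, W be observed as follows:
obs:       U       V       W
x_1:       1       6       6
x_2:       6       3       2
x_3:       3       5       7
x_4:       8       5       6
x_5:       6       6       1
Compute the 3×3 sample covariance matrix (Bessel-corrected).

Step 1 — column means:
  mean(U) = (1 + 6 + 3 + 8 + 6) / 5 = 24/5 = 4.8
  mean(V) = (6 + 3 + 5 + 5 + 6) / 5 = 25/5 = 5
  mean(W) = (6 + 2 + 7 + 6 + 1) / 5 = 22/5 = 4.4

Step 2 — sample covariance S[i,j] = (1/(n-1)) · Σ_k (x_{k,i} - mean_i) · (x_{k,j} - mean_j), with n-1 = 4.
  S[U,U] = ((-3.8)·(-3.8) + (1.2)·(1.2) + (-1.8)·(-1.8) + (3.2)·(3.2) + (1.2)·(1.2)) / 4 = 30.8/4 = 7.7
  S[U,V] = ((-3.8)·(1) + (1.2)·(-2) + (-1.8)·(0) + (3.2)·(0) + (1.2)·(1)) / 4 = -5/4 = -1.25
  S[U,W] = ((-3.8)·(1.6) + (1.2)·(-2.4) + (-1.8)·(2.6) + (3.2)·(1.6) + (1.2)·(-3.4)) / 4 = -12.6/4 = -3.15
  S[V,V] = ((1)·(1) + (-2)·(-2) + (0)·(0) + (0)·(0) + (1)·(1)) / 4 = 6/4 = 1.5
  S[V,W] = ((1)·(1.6) + (-2)·(-2.4) + (0)·(2.6) + (0)·(1.6) + (1)·(-3.4)) / 4 = 3/4 = 0.75
  S[W,W] = ((1.6)·(1.6) + (-2.4)·(-2.4) + (2.6)·(2.6) + (1.6)·(1.6) + (-3.4)·(-3.4)) / 4 = 29.2/4 = 7.3

S is symmetric (S[j,i] = S[i,j]). Assembling:

S = [[7.7, -1.25, -3.15],
 [-1.25, 1.5, 0.75],
 [-3.15, 0.75, 7.3]]


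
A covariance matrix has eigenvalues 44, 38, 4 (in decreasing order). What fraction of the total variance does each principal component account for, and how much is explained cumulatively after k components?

Step 1 — total variance = trace(Sigma) = Σ λ_i = 44 + 38 + 4 = 86.

Step 2 — fraction explained by component i = λ_i / Σ λ:
  PC1: 44/86 = 0.5116
  PC2: 38/86 = 0.4419
  PC3: 4/86 = 0.0465

Step 3 — cumulative fraction after k components = (λ_1 + ... + λ_k) / Σ λ:
  k = 1: 44/86 = 0.5116
  k = 2: (44 + 38)/86 = 82/86 = 0.9535
  k = 3: (44 + 38 + 4)/86 = 86/86 = 1

Summary (fraction, with percent):

explained: PC1 0.5116 (51.16%), PC2 0.4419 (44.19%), PC3 0.0465 (4.65%);  cumulative: 0.5116, 0.9535, 1


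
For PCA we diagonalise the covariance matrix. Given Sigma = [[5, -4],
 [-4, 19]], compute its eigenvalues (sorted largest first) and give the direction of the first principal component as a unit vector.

Step 1 — characteristic polynomial of 2×2 Sigma:
  det(Sigma - λI) = λ² - trace · λ + det = 0.
  trace = 5 + 19 = 24, det = 5·19 - (-4)² = 79.
Step 2 — discriminant:
  Δ = trace² - 4·det = 576 - 316 = 260.
Step 3 — eigenvalues:
  λ = (trace ± √Δ)/2 = (24 ± 16.1245)/2,
  λ_1 = 20.0623,  λ_2 = 3.9377.

Step 4 — unit eigenvector for λ_1: solve (Sigma - λ_1 I)v = 0. First row:
  (5 - 20.0623)·v_x + (-4)·v_y = 0, i.e. (-15.0623)·v_x + (-4)·v_y = 0,
  so v ∝ (b, λ_1 - a) = (-4, 15.0623); multiply by -1 so the first entry is positive: u = (4, -15.0623).
  ||u|| = √((4)² + (-15.0623)²) = √(242.8716) ≈ 15.5843,
  v_1 = u/||u|| ≈ (0.2567, -0.9665) (||v_1|| = 1).

λ_1 = 20.0623,  λ_2 = 3.9377;  v_1 ≈ (0.2567, -0.9665)


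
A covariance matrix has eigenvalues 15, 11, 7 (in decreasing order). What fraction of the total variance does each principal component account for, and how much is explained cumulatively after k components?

Step 1 — total variance = trace(Sigma) = Σ λ_i = 15 + 11 + 7 = 33.

Step 2 — fraction explained by component i = λ_i / Σ λ:
  PC1: 15/33 = 0.4545
  PC2: 11/33 = 0.3333
  PC3: 7/33 = 0.2121

Step 3 — cumulative fraction after k components = (λ_1 + ... + λ_k) / Σ λ:
  k = 1: 15/33 = 0.4545
  k = 2: (15 + 11)/33 = 26/33 = 0.7879
  k = 3: (15 + 11 + 7)/33 = 33/33 = 1

Summary (fraction, with percent):

explained: PC1 0.4545 (45.45%), PC2 0.3333 (33.33%), PC3 0.2121 (21.21%);  cumulative: 0.4545, 0.7879, 1


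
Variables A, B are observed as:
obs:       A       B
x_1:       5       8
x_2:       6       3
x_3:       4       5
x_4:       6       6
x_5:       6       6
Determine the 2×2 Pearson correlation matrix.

Step 1 — column means:
  mean(A) = (5 + 6 + 4 + 6 + 6) / 5 = 27/5 = 5.4
  mean(B) = (8 + 3 + 5 + 6 + 6) / 5 = 28/5 = 5.6

Step 2 — sample variances and covariances s[i,j] = (1/(n-1)) · Σ_k (x_{k,i} - mean_i) · (x_{k,j} - mean_j), with n-1 = 4:
  s[A,A] = ((-0.4)·(-0.4) + (0.6)·(0.6) + (-1.4)·(-1.4) + (0.6)·(0.6) + (0.6)·(0.6)) / 4 = 3.2/4 = 0.8
  s[A,B] = ((-0.4)·(2.4) + (0.6)·(-2.6) + (-1.4)·(-0.6) + (0.6)·(0.4) + (0.6)·(0.4)) / 4 = -1.2/4 = -0.3
  s[B,B] = ((2.4)·(2.4) + (-2.6)·(-2.6) + (-0.6)·(-0.6) + (0.4)·(0.4) + (0.4)·(0.4)) / 4 = 13.2/4 = 3.3
  Sample standard deviations s_i = √(s[i,i]):
  s(A) = √(0.8) = 0.8944
  s(B) = √(3.3) = 1.8166

Step 3 — r_{ij} = s_{ij} / (s_i · s_j):
  r[A,A] = 1 (diagonal).
  r[A,B] = -0.3 / (0.8944 · 1.8166) = -0.3 / 1.6248 = -0.1846
  r[B,B] = 1 (diagonal).

R is symmetric with unit diagonal. Assembling:

R = [[1, -0.1846],
 [-0.1846, 1]]


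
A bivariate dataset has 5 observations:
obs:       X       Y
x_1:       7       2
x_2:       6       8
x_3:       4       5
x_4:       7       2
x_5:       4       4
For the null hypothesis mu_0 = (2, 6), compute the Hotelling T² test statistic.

Step 1 — sample mean vector:
  mean(X) = (7 + 6 + 4 + 7 + 4) / 5 = 28/5 = 5.6
  mean(Y) = (2 + 8 + 5 + 2 + 4) / 5 = 21/5 = 4.2
  x̄ = (5.6, 4.2),  deviation x̄ - mu_0 = (5.6, 4.2) - (2, 6) = (3.6, -1.8).

Step 2 — sample covariance matrix, S[i,j] = (1/(n-1)) · Σ_k (x_{k,i} - mean_i) · (x_{k,j} - mean_j), divisor n-1 = 4:
  S[X,X] = ((1.4)·(1.4) + (0.4)·(0.4) + (-1.6)·(-1.6) + (1.4)·(1.4) + (-1.6)·(-1.6)) / 4 = 9.2/4 = 2.3
  S[X,Y] = ((1.4)·(-2.2) + (0.4)·(3.8) + (-1.6)·(0.8) + (1.4)·(-2.2) + (-1.6)·(-0.2)) / 4 = -5.6/4 = -1.4
  S[Y,Y] = ((-2.2)·(-2.2) + (3.8)·(3.8) + (0.8)·(0.8) + (-2.2)·(-2.2) + (-0.2)·(-0.2)) / 4 = 24.8/4 = 6.2
  S = [[2.3, -1.4],
 [-1.4, 6.2]].

Step 3 — invert S. det(S) = 2.3·6.2 - (-1.4)² = 12.3.
  S^{-1} = (1/det) · [[d, -b], [-b, a]] = [[0.5041, 0.1138],
 [0.1138, 0.187]].

Step 4 — quadratic form (x̄ - mu_0)^T · S^{-1} · (x̄ - mu_0):
  S^{-1} · (x̄ - mu_0) = (1.6098, 0.0732),
  (x̄ - mu_0)^T · [...] = (3.6)·(1.6098) + (-1.8)·(0.0732) = 5.6634.

Step 5 — scale by n: T² = 5 · 5.6634 = 28.3171.

T² ≈ 28.3171


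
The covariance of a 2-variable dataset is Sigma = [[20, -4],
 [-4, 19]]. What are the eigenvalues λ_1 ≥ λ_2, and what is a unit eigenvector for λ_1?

Step 1 — characteristic polynomial of 2×2 Sigma:
  det(Sigma - λI) = λ² - trace · λ + det = 0.
  trace = 20 + 19 = 39, det = 20·19 - (-4)² = 364.
Step 2 — discriminant:
  Δ = trace² - 4·det = 1521 - 1456 = 65.
Step 3 — eigenvalues:
  λ = (trace ± √Δ)/2 = (39 ± 8.0623)/2,
  λ_1 = 23.5311,  λ_2 = 15.4689.

Step 4 — unit eigenvector for λ_1: solve (Sigma - λ_1 I)v = 0. First row:
  (20 - 23.5311)·v_x + (-4)·v_y = 0, i.e. (-3.5311)·v_x + (-4)·v_y = 0,
  so v ∝ (b, λ_1 - a) = (-4, 3.5311); multiply by -1 so the first entry is positive: u = (4, -3.5311).
  ||u|| = √((4)² + (-3.5311)²) = √(28.4689) ≈ 5.3356,
  v_1 = u/||u|| ≈ (0.7497, -0.6618) (||v_1|| = 1).

λ_1 = 23.5311,  λ_2 = 15.4689;  v_1 ≈ (0.7497, -0.6618)


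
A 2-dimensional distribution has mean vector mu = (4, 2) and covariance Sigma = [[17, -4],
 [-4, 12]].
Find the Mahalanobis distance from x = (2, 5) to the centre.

Step 1 — centre the observation: (x - mu) = (-2, 3).

Step 2 — invert Sigma. det(Sigma) = 17·12 - (-4)² = 188.
  Sigma^{-1} = (1/det) · [[d, -b], [-b, a]] = [[0.0638, 0.0213],
 [0.0213, 0.0904]].

Step 3 — form the quadratic (x - mu)^T · Sigma^{-1} · (x - mu):
  Sigma^{-1} · (x - mu) = (-0.0638, 0.2287).
  (x - mu)^T · [Sigma^{-1} · (x - mu)] = (-2)·(-0.0638) + (3)·(0.2287) = 0.8138.

Step 4 — take square root: d = √(0.8138) ≈ 0.9021.

d(x, mu) = √(0.8138) ≈ 0.9021


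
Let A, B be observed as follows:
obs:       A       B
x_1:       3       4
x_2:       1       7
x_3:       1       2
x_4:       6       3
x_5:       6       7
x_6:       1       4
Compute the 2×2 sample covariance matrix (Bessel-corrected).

Step 1 — column means:
  mean(A) = (3 + 1 + 1 + 6 + 6 + 1) / 6 = 18/6 = 3
  mean(B) = (4 + 7 + 2 + 3 + 7 + 4) / 6 = 27/6 = 4.5

Step 2 — sample covariance S[i,j] = (1/(n-1)) · Σ_k (x_{k,i} - mean_i) · (x_{k,j} - mean_j), with n-1 = 5.
  S[A,A] = ((0)·(0) + (-2)·(-2) + (-2)·(-2) + (3)·(3) + (3)·(3) + (-2)·(-2)) / 5 = 30/5 = 6
  S[A,B] = ((0)·(-0.5) + (-2)·(2.5) + (-2)·(-2.5) + (3)·(-1.5) + (3)·(2.5) + (-2)·(-0.5)) / 5 = 4/5 = 0.8
  S[B,B] = ((-0.5)·(-0.5) + (2.5)·(2.5) + (-2.5)·(-2.5) + (-1.5)·(-1.5) + (2.5)·(2.5) + (-0.5)·(-0.5)) / 5 = 21.5/5 = 4.3

S is symmetric (S[j,i] = S[i,j]). Assembling:

S = [[6, 0.8],
 [0.8, 4.3]]


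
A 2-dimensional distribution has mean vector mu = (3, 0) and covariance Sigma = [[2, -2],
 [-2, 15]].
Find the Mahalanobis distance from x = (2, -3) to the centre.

Step 1 — centre the observation: (x - mu) = (-1, -3).

Step 2 — invert Sigma. det(Sigma) = 2·15 - (-2)² = 26.
  Sigma^{-1} = (1/det) · [[d, -b], [-b, a]] = [[0.5769, 0.0769],
 [0.0769, 0.0769]].

Step 3 — form the quadratic (x - mu)^T · Sigma^{-1} · (x - mu):
  Sigma^{-1} · (x - mu) = (-0.8077, -0.3077).
  (x - mu)^T · [Sigma^{-1} · (x - mu)] = (-1)·(-0.8077) + (-3)·(-0.3077) = 1.7308.

Step 4 — take square root: d = √(1.7308) ≈ 1.3156.

d(x, mu) = √(1.7308) ≈ 1.3156


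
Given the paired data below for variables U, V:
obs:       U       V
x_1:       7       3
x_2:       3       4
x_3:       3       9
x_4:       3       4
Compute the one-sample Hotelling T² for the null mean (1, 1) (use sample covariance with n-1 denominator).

Step 1 — sample mean vector:
  mean(U) = (7 + 3 + 3 + 3) / 4 = 16/4 = 4
  mean(V) = (3 + 4 + 9 + 4) / 4 = 20/4 = 5
  x̄ = (4, 5),  deviation x̄ - mu_0 = (4, 5) - (1, 1) = (3, 4).

Step 2 — sample covariance matrix, S[i,j] = (1/(n-1)) · Σ_k (x_{k,i} - mean_i) · (x_{k,j} - mean_j), divisor n-1 = 3:
  S[U,U] = ((3)·(3) + (-1)·(-1) + (-1)·(-1) + (-1)·(-1)) / 3 = 12/3 = 4
  S[U,V] = ((3)·(-2) + (-1)·(-1) + (-1)·(4) + (-1)·(-1)) / 3 = -8/3 = -2.6667
  S[V,V] = ((-2)·(-2) + (-1)·(-1) + (4)·(4) + (-1)·(-1)) / 3 = 22/3 = 7.3333
  S = [[4, -2.6667],
 [-2.6667, 7.3333]].

Step 3 — invert S. det(S) = 4·7.3333 - (-2.6667)² = 22.2222.
  S^{-1} = (1/det) · [[d, -b], [-b, a]] = [[0.33, 0.12],
 [0.12, 0.18]].

Step 4 — quadratic form (x̄ - mu_0)^T · S^{-1} · (x̄ - mu_0):
  S^{-1} · (x̄ - mu_0) = (1.47, 1.08),
  (x̄ - mu_0)^T · [...] = (3)·(1.47) + (4)·(1.08) = 8.73.

Step 5 — scale by n: T² = 4 · 8.73 = 34.92.

T² ≈ 34.92


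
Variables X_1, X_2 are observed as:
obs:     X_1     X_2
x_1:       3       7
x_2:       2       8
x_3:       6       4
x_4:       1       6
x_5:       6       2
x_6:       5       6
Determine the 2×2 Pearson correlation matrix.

Step 1 — column means:
  mean(X_1) = (3 + 2 + 6 + 1 + 6 + 5) / 6 = 23/6 = 3.8333
  mean(X_2) = (7 + 8 + 4 + 6 + 2 + 6) / 6 = 33/6 = 5.5

Step 2 — sample variances and covariances s[i,j] = (1/(n-1)) · Σ_k (x_{k,i} - mean_i) · (x_{k,j} - mean_j), with n-1 = 5:
  s[X_1,X_1] = ((-0.8333)·(-0.8333) + (-1.8333)·(-1.8333) + (2.1667)·(2.1667) + (-2.8333)·(-2.8333) + (2.1667)·(2.1667) + (1.1667)·(1.1667)) / 5 = 22.8333/5 = 4.5667
  s[X_1,X_2] = ((-0.8333)·(1.5) + (-1.8333)·(2.5) + (2.1667)·(-1.5) + (-2.8333)·(0.5) + (2.1667)·(-3.5) + (1.1667)·(0.5)) / 5 = -17.5/5 = -3.5
  s[X_2,X_2] = ((1.5)·(1.5) + (2.5)·(2.5) + (-1.5)·(-1.5) + (0.5)·(0.5) + (-3.5)·(-3.5) + (0.5)·(0.5)) / 5 = 23.5/5 = 4.7
  Sample standard deviations s_i = √(s[i,i]):
  s(X_1) = √(4.5667) = 2.137
  s(X_2) = √(4.7) = 2.1679

Step 3 — r_{ij} = s_{ij} / (s_i · s_j):
  r[X_1,X_1] = 1 (diagonal).
  r[X_1,X_2] = -3.5 / (2.137 · 2.1679) = -3.5 / 4.6329 = -0.7555
  r[X_2,X_2] = 1 (diagonal).

R is symmetric with unit diagonal. Assembling:

R = [[1, -0.7555],
 [-0.7555, 1]]


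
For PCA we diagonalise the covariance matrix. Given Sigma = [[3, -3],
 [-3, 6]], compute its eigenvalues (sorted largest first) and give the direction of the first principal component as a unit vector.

Step 1 — characteristic polynomial of 2×2 Sigma:
  det(Sigma - λI) = λ² - trace · λ + det = 0.
  trace = 3 + 6 = 9, det = 3·6 - (-3)² = 9.
Step 2 — discriminant:
  Δ = trace² - 4·det = 81 - 36 = 45.
Step 3 — eigenvalues:
  λ = (trace ± √Δ)/2 = (9 ± 6.7082)/2,
  λ_1 = 7.8541,  λ_2 = 1.1459.

Step 4 — unit eigenvector for λ_1: solve (Sigma - λ_1 I)v = 0. First row:
  (3 - 7.8541)·v_x + (-3)·v_y = 0, i.e. (-4.8541)·v_x + (-3)·v_y = 0,
  so v ∝ (b, λ_1 - a) = (-3, 4.8541); multiply by -1 so the first entry is positive: u = (3, -4.8541).
  ||u|| = √((3)² + (-4.8541)²) = √(32.5623) ≈ 5.7063,
  v_1 = u/||u|| ≈ (0.5257, -0.8507) (||v_1|| = 1).

λ_1 = 7.8541,  λ_2 = 1.1459;  v_1 ≈ (0.5257, -0.8507)


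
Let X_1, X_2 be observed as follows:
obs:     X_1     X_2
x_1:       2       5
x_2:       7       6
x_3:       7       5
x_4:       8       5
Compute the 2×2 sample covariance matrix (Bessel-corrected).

Step 1 — column means:
  mean(X_1) = (2 + 7 + 7 + 8) / 4 = 24/4 = 6
  mean(X_2) = (5 + 6 + 5 + 5) / 4 = 21/4 = 5.25

Step 2 — sample covariance S[i,j] = (1/(n-1)) · Σ_k (x_{k,i} - mean_i) · (x_{k,j} - mean_j), with n-1 = 3.
  S[X_1,X_1] = ((-4)·(-4) + (1)·(1) + (1)·(1) + (2)·(2)) / 3 = 22/3 = 7.3333
  S[X_1,X_2] = ((-4)·(-0.25) + (1)·(0.75) + (1)·(-0.25) + (2)·(-0.25)) / 3 = 1/3 = 0.3333
  S[X_2,X_2] = ((-0.25)·(-0.25) + (0.75)·(0.75) + (-0.25)·(-0.25) + (-0.25)·(-0.25)) / 3 = 0.75/3 = 0.25

S is symmetric (S[j,i] = S[i,j]). Assembling:

S = [[7.3333, 0.3333],
 [0.3333, 0.25]]


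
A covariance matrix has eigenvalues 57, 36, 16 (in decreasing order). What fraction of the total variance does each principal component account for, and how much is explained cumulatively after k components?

Step 1 — total variance = trace(Sigma) = Σ λ_i = 57 + 36 + 16 = 109.

Step 2 — fraction explained by component i = λ_i / Σ λ:
  PC1: 57/109 = 0.5229
  PC2: 36/109 = 0.3303
  PC3: 16/109 = 0.1468

Step 3 — cumulative fraction after k components = (λ_1 + ... + λ_k) / Σ λ:
  k = 1: 57/109 = 0.5229
  k = 2: (57 + 36)/109 = 93/109 = 0.8532
  k = 3: (57 + 36 + 16)/109 = 109/109 = 1

Summary (fraction, with percent):

explained: PC1 0.5229 (52.29%), PC2 0.3303 (33.03%), PC3 0.1468 (14.68%);  cumulative: 0.5229, 0.8532, 1


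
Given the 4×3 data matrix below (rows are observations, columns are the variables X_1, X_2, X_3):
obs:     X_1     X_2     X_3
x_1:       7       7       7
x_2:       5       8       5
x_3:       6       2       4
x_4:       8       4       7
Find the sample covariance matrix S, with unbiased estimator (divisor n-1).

Step 1 — column means:
  mean(X_1) = (7 + 5 + 6 + 8) / 4 = 26/4 = 6.5
  mean(X_2) = (7 + 8 + 2 + 4) / 4 = 21/4 = 5.25
  mean(X_3) = (7 + 5 + 4 + 7) / 4 = 23/4 = 5.75

Step 2 — sample covariance S[i,j] = (1/(n-1)) · Σ_k (x_{k,i} - mean_i) · (x_{k,j} - mean_j), with n-1 = 3.
  S[X_1,X_1] = ((0.5)·(0.5) + (-1.5)·(-1.5) + (-0.5)·(-0.5) + (1.5)·(1.5)) / 3 = 5/3 = 1.6667
  S[X_1,X_2] = ((0.5)·(1.75) + (-1.5)·(2.75) + (-0.5)·(-3.25) + (1.5)·(-1.25)) / 3 = -3.5/3 = -1.1667
  S[X_1,X_3] = ((0.5)·(1.25) + (-1.5)·(-0.75) + (-0.5)·(-1.75) + (1.5)·(1.25)) / 3 = 4.5/3 = 1.5
  S[X_2,X_2] = ((1.75)·(1.75) + (2.75)·(2.75) + (-3.25)·(-3.25) + (-1.25)·(-1.25)) / 3 = 22.75/3 = 7.5833
  S[X_2,X_3] = ((1.75)·(1.25) + (2.75)·(-0.75) + (-3.25)·(-1.75) + (-1.25)·(1.25)) / 3 = 4.25/3 = 1.4167
  S[X_3,X_3] = ((1.25)·(1.25) + (-0.75)·(-0.75) + (-1.75)·(-1.75) + (1.25)·(1.25)) / 3 = 6.75/3 = 2.25

S is symmetric (S[j,i] = S[i,j]). Assembling:

S = [[1.6667, -1.1667, 1.5],
 [-1.1667, 7.5833, 1.4167],
 [1.5, 1.4167, 2.25]]


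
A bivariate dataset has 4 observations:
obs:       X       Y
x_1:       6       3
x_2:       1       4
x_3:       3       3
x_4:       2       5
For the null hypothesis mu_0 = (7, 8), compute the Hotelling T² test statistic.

Step 1 — sample mean vector:
  mean(X) = (6 + 1 + 3 + 2) / 4 = 12/4 = 3
  mean(Y) = (3 + 4 + 3 + 5) / 4 = 15/4 = 3.75
  x̄ = (3, 3.75),  deviation x̄ - mu_0 = (3, 3.75) - (7, 8) = (-4, -4.25).

Step 2 — sample covariance matrix, S[i,j] = (1/(n-1)) · Σ_k (x_{k,i} - mean_i) · (x_{k,j} - mean_j), divisor n-1 = 3:
  S[X,X] = ((3)·(3) + (-2)·(-2) + (0)·(0) + (-1)·(-1)) / 3 = 14/3 = 4.6667
  S[X,Y] = ((3)·(-0.75) + (-2)·(0.25) + (0)·(-0.75) + (-1)·(1.25)) / 3 = -4/3 = -1.3333
  S[Y,Y] = ((-0.75)·(-0.75) + (0.25)·(0.25) + (-0.75)·(-0.75) + (1.25)·(1.25)) / 3 = 2.75/3 = 0.9167
  S = [[4.6667, -1.3333],
 [-1.3333, 0.9167]].

Step 3 — invert S. det(S) = 4.6667·0.9167 - (-1.3333)² = 2.5.
  S^{-1} = (1/det) · [[d, -b], [-b, a]] = [[0.3667, 0.5333],
 [0.5333, 1.8667]].

Step 4 — quadratic form (x̄ - mu_0)^T · S^{-1} · (x̄ - mu_0):
  S^{-1} · (x̄ - mu_0) = (-3.7333, -10.0667),
  (x̄ - mu_0)^T · [...] = (-4)·(-3.7333) + (-4.25)·(-10.0667) = 57.7167.

Step 5 — scale by n: T² = 4 · 57.7167 = 230.8667.

T² ≈ 230.8667


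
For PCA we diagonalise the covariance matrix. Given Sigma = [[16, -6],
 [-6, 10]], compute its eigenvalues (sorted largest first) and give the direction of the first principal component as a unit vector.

Step 1 — characteristic polynomial of 2×2 Sigma:
  det(Sigma - λI) = λ² - trace · λ + det = 0.
  trace = 16 + 10 = 26, det = 16·10 - (-6)² = 124.
Step 2 — discriminant:
  Δ = trace² - 4·det = 676 - 496 = 180.
Step 3 — eigenvalues:
  λ = (trace ± √Δ)/2 = (26 ± 13.4164)/2,
  λ_1 = 19.7082,  λ_2 = 6.2918.

Step 4 — unit eigenvector for λ_1: solve (Sigma - λ_1 I)v = 0. First row:
  (16 - 19.7082)·v_x + (-6)·v_y = 0, i.e. (-3.7082)·v_x + (-6)·v_y = 0,
  so v ∝ (b, λ_1 - a) = (-6, 3.7082); multiply by -1 so the first entry is positive: u = (6, -3.7082).
  ||u|| = √((6)² + (-3.7082)²) = √(49.7508) ≈ 7.0534,
  v_1 = u/||u|| ≈ (0.8507, -0.5257) (||v_1|| = 1).

λ_1 = 19.7082,  λ_2 = 6.2918;  v_1 ≈ (0.8507, -0.5257)


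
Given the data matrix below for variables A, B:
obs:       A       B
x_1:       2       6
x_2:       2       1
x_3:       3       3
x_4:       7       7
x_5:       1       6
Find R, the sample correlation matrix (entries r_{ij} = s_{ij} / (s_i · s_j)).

Step 1 — column means:
  mean(A) = (2 + 2 + 3 + 7 + 1) / 5 = 15/5 = 3
  mean(B) = (6 + 1 + 3 + 7 + 6) / 5 = 23/5 = 4.6

Step 2 — sample variances and covariances s[i,j] = (1/(n-1)) · Σ_k (x_{k,i} - mean_i) · (x_{k,j} - mean_j), with n-1 = 4:
  s[A,A] = ((-1)·(-1) + (-1)·(-1) + (0)·(0) + (4)·(4) + (-2)·(-2)) / 4 = 22/4 = 5.5
  s[A,B] = ((-1)·(1.4) + (-1)·(-3.6) + (0)·(-1.6) + (4)·(2.4) + (-2)·(1.4)) / 4 = 9/4 = 2.25
  s[B,B] = ((1.4)·(1.4) + (-3.6)·(-3.6) + (-1.6)·(-1.6) + (2.4)·(2.4) + (1.4)·(1.4)) / 4 = 25.2/4 = 6.3
  Sample standard deviations s_i = √(s[i,i]):
  s(A) = √(5.5) = 2.3452
  s(B) = √(6.3) = 2.51

Step 3 — r_{ij} = s_{ij} / (s_i · s_j):
  r[A,A] = 1 (diagonal).
  r[A,B] = 2.25 / (2.3452 · 2.51) = 2.25 / 5.8864 = 0.3822
  r[B,B] = 1 (diagonal).

R is symmetric with unit diagonal. Assembling:

R = [[1, 0.3822],
 [0.3822, 1]]


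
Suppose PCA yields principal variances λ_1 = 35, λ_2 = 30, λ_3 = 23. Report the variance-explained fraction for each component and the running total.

Step 1 — total variance = trace(Sigma) = Σ λ_i = 35 + 30 + 23 = 88.

Step 2 — fraction explained by component i = λ_i / Σ λ:
  PC1: 35/88 = 0.3977
  PC2: 30/88 = 0.3409
  PC3: 23/88 = 0.2614

Step 3 — cumulative fraction after k components = (λ_1 + ... + λ_k) / Σ λ:
  k = 1: 35/88 = 0.3977
  k = 2: (35 + 30)/88 = 65/88 = 0.7386
  k = 3: (35 + 30 + 23)/88 = 88/88 = 1

Summary (fraction, with percent):

explained: PC1 0.3977 (39.77%), PC2 0.3409 (34.09%), PC3 0.2614 (26.14%);  cumulative: 0.3977, 0.7386, 1


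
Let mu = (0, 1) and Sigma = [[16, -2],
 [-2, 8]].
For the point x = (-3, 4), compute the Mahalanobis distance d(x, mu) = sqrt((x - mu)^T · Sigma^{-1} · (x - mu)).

Step 1 — centre the observation: (x - mu) = (-3, 3).

Step 2 — invert Sigma. det(Sigma) = 16·8 - (-2)² = 124.
  Sigma^{-1} = (1/det) · [[d, -b], [-b, a]] = [[0.0645, 0.0161],
 [0.0161, 0.129]].

Step 3 — form the quadratic (x - mu)^T · Sigma^{-1} · (x - mu):
  Sigma^{-1} · (x - mu) = (-0.1452, 0.3387).
  (x - mu)^T · [Sigma^{-1} · (x - mu)] = (-3)·(-0.1452) + (3)·(0.3387) = 1.4516.

Step 4 — take square root: d = √(1.4516) ≈ 1.2048.

d(x, mu) = √(1.4516) ≈ 1.2048


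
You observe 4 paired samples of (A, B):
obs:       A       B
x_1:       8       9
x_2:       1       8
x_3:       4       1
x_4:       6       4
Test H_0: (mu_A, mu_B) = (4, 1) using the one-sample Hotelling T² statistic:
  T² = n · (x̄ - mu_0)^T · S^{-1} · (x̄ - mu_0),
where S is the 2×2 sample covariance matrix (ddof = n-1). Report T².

Step 1 — sample mean vector:
  mean(A) = (8 + 1 + 4 + 6) / 4 = 19/4 = 4.75
  mean(B) = (9 + 8 + 1 + 4) / 4 = 22/4 = 5.5
  x̄ = (4.75, 5.5),  deviation x̄ - mu_0 = (4.75, 5.5) - (4, 1) = (0.75, 4.5).

Step 2 — sample covariance matrix, S[i,j] = (1/(n-1)) · Σ_k (x_{k,i} - mean_i) · (x_{k,j} - mean_j), divisor n-1 = 3:
  S[A,A] = ((3.25)·(3.25) + (-3.75)·(-3.75) + (-0.75)·(-0.75) + (1.25)·(1.25)) / 3 = 26.75/3 = 8.9167
  S[A,B] = ((3.25)·(3.5) + (-3.75)·(2.5) + (-0.75)·(-4.5) + (1.25)·(-1.5)) / 3 = 3.5/3 = 1.1667
  S[B,B] = ((3.5)·(3.5) + (2.5)·(2.5) + (-4.5)·(-4.5) + (-1.5)·(-1.5)) / 3 = 41/3 = 13.6667
  S = [[8.9167, 1.1667],
 [1.1667, 13.6667]].

Step 3 — invert S. det(S) = 8.9167·13.6667 - (1.1667)² = 120.5.
  S^{-1} = (1/det) · [[d, -b], [-b, a]] = [[0.1134, -0.0097],
 [-0.0097, 0.074]].

Step 4 — quadratic form (x̄ - mu_0)^T · S^{-1} · (x̄ - mu_0):
  S^{-1} · (x̄ - mu_0) = (0.0415, 0.3257),
  (x̄ - mu_0)^T · [...] = (0.75)·(0.0415) + (4.5)·(0.3257) = 1.4969.

Step 5 — scale by n: T² = 4 · 1.4969 = 5.9876.

T² ≈ 5.9876


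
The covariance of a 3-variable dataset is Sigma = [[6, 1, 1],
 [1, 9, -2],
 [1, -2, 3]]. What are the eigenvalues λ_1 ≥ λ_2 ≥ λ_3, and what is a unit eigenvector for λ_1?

Step 1 — characteristic polynomial p(λ) = det(λI - Sigma) = λ³ - tr·λ² + c_1·λ - det, where tr = trace, c_1 = sum of the principal 2×2 minors, det = det(Sigma):
  tr = 6 + 9 + 3 = 18,
  c_1 = (6·9 - (1)²) + (6·3 - (1)²) + (9·3 - (-2)²) = 53 + 17 + 23 = 93,
  det = 6·(9·3 - (-2)²) - (1)·((1)·3 - (-2)·(1)) + (1)·((1)·(-2) - 9·(1)) = 6·(23) - (1)·(5) + (1)·(-11) = 122.
  So p(λ) = λ³ - 18λ² + 93λ - 122.
Step 2 — look for an integer root (rational root theorem: any rational root is an integer divisor of 122). Testing λ = 2:
  p(2) = 8 - 72 + 186 - 122 = 0  ✓
  Dividing out (λ - 2): p(λ) = (λ - 2)(λ² - 16λ + 61).
Step 3 — remaining eigenvalues from the quadratic λ² - 16λ + 61 = 0:
  Δ = 16² - 4·61 = 256 - 244 = 12,  λ = (16 ± √12)/2 = (16 ± 3.4641)/2 ≈ 9.7321 or 6.2679.
  Sorted: λ_1 = 9.7321,  λ_2 = 6.2679,  λ_3 = 2  (check: sum = 18 = tr ✓).

Step 4 — unit eigenvector for λ_1 ≈ 9.7321: v spans the null space of (Sigma - λ_1 I), whose rows are
  r_1 = (-3.7321, 1, 1),  r_2 = (1, -0.7321, -2),  r_3 = (1, -2, -6.7321).
  v is orthogonal to every row, so take v ∝ r_1 × r_2 = ((1)·(-2) - (1)·(-0.7321), (1)·(1) - (-3.7321)·(-2), (-3.7321)·(-0.7321) - (1)·(1)) ≈ (-1.2679, -6.4641, 1.7321).
  Rescale (multiply by -1 so the first nonzero entry is positive): u = (1.2679, 6.4641, -1.7321).
  ||u|| = √((1.2679)² + (6.4641)² + (-1.7321)²) = √(46.3923) ≈ 6.8112,  v_1 = u/||u|| ≈ (0.1862, 0.949, -0.2543) (||v_1|| = 1).

λ_1 = 9.7321,  λ_2 = 6.2679,  λ_3 = 2;  v_1 ≈ (0.1862, 0.949, -0.2543)


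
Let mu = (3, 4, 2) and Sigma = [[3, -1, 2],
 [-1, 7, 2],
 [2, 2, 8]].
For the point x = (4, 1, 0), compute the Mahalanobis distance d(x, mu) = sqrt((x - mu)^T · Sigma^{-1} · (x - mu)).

Step 1 — centre the observation: (x - mu) = (1, -3, -2).

Step 2 — invert Sigma (cofactor / det for 3×3, or solve directly):
  Sigma^{-1} = [[0.4643, 0.1071, -0.1429],
 [0.1071, 0.1786, -0.0714],
 [-0.1429, -0.0714, 0.1786]].

Step 3 — form the quadratic (x - mu)^T · Sigma^{-1} · (x - mu):
  Sigma^{-1} · (x - mu) = (0.4286, -0.2857, -0.2857).
  (x - mu)^T · [Sigma^{-1} · (x - mu)] = (1)·(0.4286) + (-3)·(-0.2857) + (-2)·(-0.2857) = 1.8571.

Step 4 — take square root: d = √(1.8571) ≈ 1.3628.

d(x, mu) = √(1.8571) ≈ 1.3628


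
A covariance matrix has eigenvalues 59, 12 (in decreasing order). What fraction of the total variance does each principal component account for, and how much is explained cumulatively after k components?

Step 1 — total variance = trace(Sigma) = Σ λ_i = 59 + 12 = 71.

Step 2 — fraction explained by component i = λ_i / Σ λ:
  PC1: 59/71 = 0.831
  PC2: 12/71 = 0.169

Step 3 — cumulative fraction after k components = (λ_1 + ... + λ_k) / Σ λ:
  k = 1: 59/71 = 0.831
  k = 2: (59 + 12)/71 = 71/71 = 1

Summary (fraction, with percent):

explained: PC1 0.831 (83.1%), PC2 0.169 (16.9%);  cumulative: 0.831, 1


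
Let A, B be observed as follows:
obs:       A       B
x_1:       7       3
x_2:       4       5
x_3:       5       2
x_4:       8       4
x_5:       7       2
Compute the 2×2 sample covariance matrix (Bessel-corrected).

Step 1 — column means:
  mean(A) = (7 + 4 + 5 + 8 + 7) / 5 = 31/5 = 6.2
  mean(B) = (3 + 5 + 2 + 4 + 2) / 5 = 16/5 = 3.2

Step 2 — sample covariance S[i,j] = (1/(n-1)) · Σ_k (x_{k,i} - mean_i) · (x_{k,j} - mean_j), with n-1 = 4.
  S[A,A] = ((0.8)·(0.8) + (-2.2)·(-2.2) + (-1.2)·(-1.2) + (1.8)·(1.8) + (0.8)·(0.8)) / 4 = 10.8/4 = 2.7
  S[A,B] = ((0.8)·(-0.2) + (-2.2)·(1.8) + (-1.2)·(-1.2) + (1.8)·(0.8) + (0.8)·(-1.2)) / 4 = -2.2/4 = -0.55
  S[B,B] = ((-0.2)·(-0.2) + (1.8)·(1.8) + (-1.2)·(-1.2) + (0.8)·(0.8) + (-1.2)·(-1.2)) / 4 = 6.8/4 = 1.7

S is symmetric (S[j,i] = S[i,j]). Assembling:

S = [[2.7, -0.55],
 [-0.55, 1.7]]


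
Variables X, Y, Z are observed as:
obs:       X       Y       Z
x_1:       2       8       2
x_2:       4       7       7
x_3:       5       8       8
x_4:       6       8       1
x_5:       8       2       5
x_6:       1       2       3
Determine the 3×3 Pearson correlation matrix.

Step 1 — column means:
  mean(X) = (2 + 4 + 5 + 6 + 8 + 1) / 6 = 26/6 = 4.3333
  mean(Y) = (8 + 7 + 8 + 8 + 2 + 2) / 6 = 35/6 = 5.8333
  mean(Z) = (2 + 7 + 8 + 1 + 5 + 3) / 6 = 26/6 = 4.3333

Step 2 — sample variances and covariances s[i,j] = (1/(n-1)) · Σ_k (x_{k,i} - mean_i) · (x_{k,j} - mean_j), with n-1 = 5:
  s[X,X] = ((-2.3333)·(-2.3333) + (-0.3333)·(-0.3333) + (0.6667)·(0.6667) + (1.6667)·(1.6667) + (3.6667)·(3.6667) + (-3.3333)·(-3.3333)) / 5 = 33.3333/5 = 6.6667
  s[X,Y] = ((-2.3333)·(2.1667) + (-0.3333)·(1.1667) + (0.6667)·(2.1667) + (1.6667)·(2.1667) + (3.6667)·(-3.8333) + (-3.3333)·(-3.8333)) / 5 = -1.6667/5 = -0.3333
  s[X,Z] = ((-2.3333)·(-2.3333) + (-0.3333)·(2.6667) + (0.6667)·(3.6667) + (1.6667)·(-3.3333) + (3.6667)·(0.6667) + (-3.3333)·(-1.3333)) / 5 = 8.3333/5 = 1.6667
  s[Y,Y] = ((2.1667)·(2.1667) + (1.1667)·(1.1667) + (2.1667)·(2.1667) + (2.1667)·(2.1667) + (-3.8333)·(-3.8333) + (-3.8333)·(-3.8333)) / 5 = 44.8333/5 = 8.9667
  s[Y,Z] = ((2.1667)·(-2.3333) + (1.1667)·(2.6667) + (2.1667)·(3.6667) + (2.1667)·(-3.3333) + (-3.8333)·(0.6667) + (-3.8333)·(-1.3333)) / 5 = 1.3333/5 = 0.2667
  s[Z,Z] = ((-2.3333)·(-2.3333) + (2.6667)·(2.6667) + (3.6667)·(3.6667) + (-3.3333)·(-3.3333) + (0.6667)·(0.6667) + (-1.3333)·(-1.3333)) / 5 = 39.3333/5 = 7.8667
  Sample standard deviations s_i = √(s[i,i]):
  s(X) = √(6.6667) = 2.582
  s(Y) = √(8.9667) = 2.9944
  s(Z) = √(7.8667) = 2.8048

Step 3 — r_{ij} = s_{ij} / (s_i · s_j):
  r[X,X] = 1 (diagonal).
  r[X,Y] = -0.3333 / (2.582 · 2.9944) = -0.3333 / 7.7316 = -0.0431
  r[X,Z] = 1.6667 / (2.582 · 2.8048) = 1.6667 / 7.2419 = 0.2301
  r[Y,Y] = 1 (diagonal).
  r[Y,Z] = 0.2667 / (2.9944 · 2.8048) = 0.2667 / 8.3987 = 0.0318
  r[Z,Z] = 1 (diagonal).

R is symmetric with unit diagonal. Assembling:

R = [[1, -0.0431, 0.2301],
 [-0.0431, 1, 0.0318],
 [0.2301, 0.0318, 1]]


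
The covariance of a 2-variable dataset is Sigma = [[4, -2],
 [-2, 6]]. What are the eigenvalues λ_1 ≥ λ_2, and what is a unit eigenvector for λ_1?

Step 1 — characteristic polynomial of 2×2 Sigma:
  det(Sigma - λI) = λ² - trace · λ + det = 0.
  trace = 4 + 6 = 10, det = 4·6 - (-2)² = 20.
Step 2 — discriminant:
  Δ = trace² - 4·det = 100 - 80 = 20.
Step 3 — eigenvalues:
  λ = (trace ± √Δ)/2 = (10 ± 4.4721)/2,
  λ_1 = 7.2361,  λ_2 = 2.7639.

Step 4 — unit eigenvector for λ_1: solve (Sigma - λ_1 I)v = 0. First row:
  (4 - 7.2361)·v_x + (-2)·v_y = 0, i.e. (-3.2361)·v_x + (-2)·v_y = 0,
  so v ∝ (b, λ_1 - a) = (-2, 3.2361); multiply by -1 so the first entry is positive: u = (2, -3.2361).
  ||u|| = √((2)² + (-3.2361)²) = √(14.4721) ≈ 3.8042,
  v_1 = u/||u|| ≈ (0.5257, -0.8507) (||v_1|| = 1).

λ_1 = 7.2361,  λ_2 = 2.7639;  v_1 ≈ (0.5257, -0.8507)


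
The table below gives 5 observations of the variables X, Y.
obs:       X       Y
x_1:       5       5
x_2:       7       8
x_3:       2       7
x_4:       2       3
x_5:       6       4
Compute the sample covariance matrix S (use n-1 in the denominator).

Step 1 — column means:
  mean(X) = (5 + 7 + 2 + 2 + 6) / 5 = 22/5 = 4.4
  mean(Y) = (5 + 8 + 7 + 3 + 4) / 5 = 27/5 = 5.4

Step 2 — sample covariance S[i,j] = (1/(n-1)) · Σ_k (x_{k,i} - mean_i) · (x_{k,j} - mean_j), with n-1 = 4.
  S[X,X] = ((0.6)·(0.6) + (2.6)·(2.6) + (-2.4)·(-2.4) + (-2.4)·(-2.4) + (1.6)·(1.6)) / 4 = 21.2/4 = 5.3
  S[X,Y] = ((0.6)·(-0.4) + (2.6)·(2.6) + (-2.4)·(1.6) + (-2.4)·(-2.4) + (1.6)·(-1.4)) / 4 = 6.2/4 = 1.55
  S[Y,Y] = ((-0.4)·(-0.4) + (2.6)·(2.6) + (1.6)·(1.6) + (-2.4)·(-2.4) + (-1.4)·(-1.4)) / 4 = 17.2/4 = 4.3

S is symmetric (S[j,i] = S[i,j]). Assembling:

S = [[5.3, 1.55],
 [1.55, 4.3]]
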